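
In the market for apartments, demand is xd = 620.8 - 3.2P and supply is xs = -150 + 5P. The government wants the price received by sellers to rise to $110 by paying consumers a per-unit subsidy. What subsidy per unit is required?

At a seller price of 110, quantity supplied is -150 + 5·110 = 400.
Buyers absorb 400 only when they pay Pb with 620.8 − 3.2·Pb = 400, i.e. Pb = 69.
s = Ps − Pb = 110 − 69 = 41.

Required subsidy s = $41 per unit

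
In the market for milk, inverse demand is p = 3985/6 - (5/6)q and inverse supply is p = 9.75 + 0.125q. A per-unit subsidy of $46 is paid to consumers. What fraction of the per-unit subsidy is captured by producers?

Producer share = 3/23

Pre-subsidy: 3985/6 - (5/6)q = 9.75 + 0.125q gives q* = 15706/23 and p* = 4375/46.
With the rebate, buyers effectively pay pb = ps − 46, where ps is the price sellers receive.
On the curves, pb = 3985/6 - (5/6)q and ps = 9.75 + 0.125q; the wedge ps − pb = 46 gives 9.75 + 0.125q − (3985/6 - (5/6)q) = 46, so q' = 16810/23.
Then pb = 3985/6 − (5/6)·(16810/23) = 2535/46 and ps = 9.75 + 0.125·(16810/23) = 4651/46.
Buyers' price falls by p* − pb = 4375/46 − 2535/46 = 40; sellers' price rises by ps − p* = 4651/46 − 4375/46 = 6.
So producers capture 6/46 = 3/23 of each unit of subsidy.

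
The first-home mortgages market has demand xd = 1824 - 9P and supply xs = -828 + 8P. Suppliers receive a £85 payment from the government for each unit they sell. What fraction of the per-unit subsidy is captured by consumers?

Pre-subsidy: 1824 - 9P = -828 + 8P gives P* = 156, x* = 420.
With the subsidy, sellers receive Ps = Pb + 85 for each unit, where Pb is the price buyers pay.
Supply in terms of Pb becomes xs = -828 + 8(Pb + 85) = -148 + 8Pb. Setting this equal to demand: 1824 - 9Pb = -148 + 8Pb, so Pb = 116.
Sellers receive Ps = 116 + 85 = 201; x' = 1824 − 9·116 = 780.
Buyers' price falls by P* − Pb = 156 − 116 = 40; sellers' price rises by Ps − P* = 201 − 156 = 45.
So consumers capture 40/85 = 8/17 of each unit of subsidy.

Consumer share = 8/17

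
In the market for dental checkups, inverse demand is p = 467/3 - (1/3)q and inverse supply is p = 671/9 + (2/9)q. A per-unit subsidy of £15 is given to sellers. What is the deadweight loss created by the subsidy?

Deadweight loss = £202.5

Pre-subsidy: 467/3 - (1/3)q = 671/9 + (2/9)q gives q* = 146 and p* = 107.
With the subsidy, sellers receive ps = pb + 15 for each unit, where pb is the price buyers pay.
On the curves, pb = 467/3 - (1/3)q and ps = 671/9 + (2/9)q; the wedge ps − pb = 15 gives 671/9 + (2/9)q − (467/3 - (1/3)q) = 15, so q' = 173.
Then pb = 467/3 − (1/3)·173 = 98 and ps = 671/9 + (2/9)·173 = 113.
The subsidy expands output by 173 − 146 = 27 past the efficient level; on those units the gap between marginal cost and willingness to pay runs from 0 up to 15.
DWL = ½ × 15 × 27 = 202.5.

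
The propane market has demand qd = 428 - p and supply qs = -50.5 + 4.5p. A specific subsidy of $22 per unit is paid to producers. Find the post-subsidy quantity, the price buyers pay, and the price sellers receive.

Pre-subsidy: 428 - p = -50.5 + 4.5p gives p* = 87, q* = 341.
With the subsidy, sellers receive ps = pb + 22 for each unit, where pb is the price buyers pay.
Supply in terms of pb becomes qs = -50.5 + 4.5(pb + 22) = 48.5 + 4.5pb. Setting this equal to demand: 428 - pb = 48.5 + 4.5pb, so pb = 69.
Sellers receive ps = 69 + 22 = 91; q' = 428 − 1·69 = 359.

q' = 359; buyers pay $69; sellers receive $91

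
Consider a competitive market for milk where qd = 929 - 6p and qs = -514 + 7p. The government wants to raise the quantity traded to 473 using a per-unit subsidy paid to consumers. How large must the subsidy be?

Required subsidy s = 65 per unit

At q = 473, invert demand for the buyer price: pb = (929 − 473)/6 = 76; invert supply for the seller price: ps = (473 − (-514))/7 = 141.
The subsidy must fill the gap: s = ps − pb = 141 − 76 = 65.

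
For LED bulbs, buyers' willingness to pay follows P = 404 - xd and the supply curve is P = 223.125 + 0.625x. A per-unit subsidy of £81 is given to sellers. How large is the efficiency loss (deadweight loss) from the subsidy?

Pre-subsidy: 404 - x = 223.125 + 0.625x gives x* = 1447/13 and P* = 3805/13.
With the subsidy, sellers receive Ps = Pb + 81 for each unit, where Pb is the price buyers pay.
On the curves, Pb = 404 - x and Ps = 223.125 + 0.625x; the wedge Ps − Pb = 81 gives 223.125 + 0.625x − (404 - x) = 81, so x' = 2095/13.
Then Pb = 404 − 1·(2095/13) = 3157/13 and Ps = 223.125 + 0.625·(2095/13) = 4210/13.
The subsidy expands output by 2095/13 − 1447/13 = 648/13 past the efficient level; on those units the gap between marginal cost and willingness to pay runs from 0 up to 81.
DWL = ½ × 81 × 648/13 = 26244/13.

Deadweight loss = 26244/13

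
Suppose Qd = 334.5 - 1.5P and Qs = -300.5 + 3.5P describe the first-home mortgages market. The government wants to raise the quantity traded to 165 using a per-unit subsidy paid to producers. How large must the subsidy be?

Required subsidy s = 20 per unit

At Q = 165, invert demand for the buyer price: Pb = (334.5 − 165)/1.5 = 113; invert supply for the seller price: Ps = (165 − (-300.5))/3.5 = 133.
The subsidy must fill the gap: s = Ps − Pb = 133 − 113 = 20.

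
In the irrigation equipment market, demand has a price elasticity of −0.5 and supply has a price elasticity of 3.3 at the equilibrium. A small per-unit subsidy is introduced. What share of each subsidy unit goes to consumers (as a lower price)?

Consumer share = 33/38

For a small subsidy around the equilibrium, the benefit split depends on the relative slopes, which at a point are proportional to the elasticities.
Buyer share = εs/(εs + |εd|) = 3.3/(3.3 + 0.5) = 33/38; seller share = |εd|/(εs + |εd|) = 5/38.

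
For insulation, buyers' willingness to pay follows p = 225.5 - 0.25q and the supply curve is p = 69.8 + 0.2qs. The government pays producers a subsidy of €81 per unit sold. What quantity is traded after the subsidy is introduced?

Pre-subsidy: 225.5 - 0.25q = 69.8 + 0.2q gives q* = 346 and p* = 139.
With the subsidy, sellers receive ps = pb + 81 for each unit, where pb is the price buyers pay.
On the curves, pb = 225.5 - 0.25q and ps = 69.8 + 0.2q; the wedge ps − pb = 81 gives 69.8 + 0.2q − (225.5 - 0.25q) = 81, so q' = 526.
Then pb = 225.5 − 0.25·526 = 94 and ps = 69.8 + 0.2·526 = 175.

q' = 526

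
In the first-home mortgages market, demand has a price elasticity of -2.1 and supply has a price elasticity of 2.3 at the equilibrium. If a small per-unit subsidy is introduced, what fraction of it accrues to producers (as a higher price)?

For a small subsidy around the equilibrium, the benefit split depends on the relative slopes, which at a point are proportional to the elasticities.
Buyer share = εs/(εs + |εd|) = 2.3/(2.3 + 2.1) = 23/44; seller share = |εd|/(εs + |εd|) = 21/44.
So producers capture 21/44 of the subsidy.

Producer share = 21/44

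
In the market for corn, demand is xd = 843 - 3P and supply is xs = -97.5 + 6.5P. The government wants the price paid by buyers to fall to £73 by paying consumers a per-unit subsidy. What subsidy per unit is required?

At a buyer price of 73, quantity demanded is 843 − 3·73 = 624.
Sellers supply 624 only when they receive Ps with -97.5 + 6.5·Ps = 624, i.e. Ps = 111.
s = Ps − Pb = 111 − 73 = 38.

Required subsidy s = £38 per unit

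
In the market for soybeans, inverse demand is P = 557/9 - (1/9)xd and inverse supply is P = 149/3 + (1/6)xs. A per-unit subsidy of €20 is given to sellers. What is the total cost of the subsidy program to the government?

Pre-subsidy: 557/9 - (1/9)x = 149/3 + (1/6)x gives x* = 44 and P* = 57.
With the subsidy, sellers receive Ps = Pb + 20 for each unit, where Pb is the price buyers pay.
On the curves, Pb = 557/9 - (1/9)x and Ps = 149/3 + (1/6)x; the wedge Ps − Pb = 20 gives 149/3 + (1/6)x − (557/9 - (1/9)x) = 20, so x' = 116.
Then Pb = 557/9 − (1/9)·116 = 49 and Ps = 149/3 + (1/6)·116 = 69.
Government outlay = subsidy × quantity = 20 × 116 = 2320.

Government cost = €2320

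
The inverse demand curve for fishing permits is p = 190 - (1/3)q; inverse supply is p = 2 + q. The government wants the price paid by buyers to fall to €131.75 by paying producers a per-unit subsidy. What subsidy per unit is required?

At a buyer price of 131.75, quantity demanded is 570 − 3·131.75 = 174.75.
Sellers supply 174.75 only when they receive ps = 2 + 1·174.75 = 176.75.
s = ps − pb = 176.75 − 131.75 = 45.

Required subsidy s = €45 per unit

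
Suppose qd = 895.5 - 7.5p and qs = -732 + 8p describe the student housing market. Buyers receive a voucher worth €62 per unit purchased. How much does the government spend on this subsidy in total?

Pre-subsidy: 895.5 - 7.5p = -732 + 8p gives p* = 105, q* = 108.
With the rebate, buyers effectively pay pb = ps − 62, where ps is the price sellers receive.
Demand in terms of ps becomes qd = 895.5 − 7.5(ps − 62) = 1360.5 - 7.5ps. Setting this equal to supply: 1360.5 - 7.5ps = -732 + 8ps, so ps = 135.
Buyers pay pb = 135 − 62 = 73; q' = -732 + 8·135 = 348.
Government outlay = subsidy × quantity = 62 × 348 = 21576.

Government cost = €21576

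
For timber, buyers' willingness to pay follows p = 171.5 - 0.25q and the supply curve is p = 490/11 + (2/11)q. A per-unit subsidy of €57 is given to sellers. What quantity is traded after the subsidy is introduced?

Pre-subsidy: 171.5 - 0.25q = 490/11 + (2/11)q gives q* = 294 and p* = 98.
With the subsidy, sellers receive ps = pb + 57 for each unit, where pb is the price buyers pay.
On the curves, pb = 171.5 - 0.25q and ps = 490/11 + (2/11)q; the wedge ps − pb = 57 gives 490/11 + (2/11)q − (171.5 - 0.25q) = 57, so q' = 426.
Then pb = 171.5 − 0.25·426 = 65 and ps = 490/11 + (2/11)·426 = 122.

q' = 426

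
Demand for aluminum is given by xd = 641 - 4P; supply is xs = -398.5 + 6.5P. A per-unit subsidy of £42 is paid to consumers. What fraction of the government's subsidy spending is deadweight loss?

DWL / government spending = 52/349

Pre-subsidy: 641 - 4P = -398.5 + 6.5P gives P* = 99, x* = 245.
With the rebate, buyers effectively pay Pb = Ps − 42, where Ps is the price sellers receive.
Demand in terms of Ps becomes xd = 641 − 4(Ps − 42) = 809 - 4Ps. Setting this equal to supply: 809 - 4Ps = -398.5 + 6.5Ps, so Ps = 115.
Buyers pay Pb = 115 − 42 = 73; x' = -398.5 + 6.5·115 = 349.
ΔCS = ½(245 + 349)(99 − 73) = 7722; ΔPS = ½(245 + 349)(115 − 99) = 4752.
Government spending = 42 × 349 = 14658.
DWL = ½ × 42 × (349 − 245) = 2184; fraction = 2184 / 14658 = 52/349.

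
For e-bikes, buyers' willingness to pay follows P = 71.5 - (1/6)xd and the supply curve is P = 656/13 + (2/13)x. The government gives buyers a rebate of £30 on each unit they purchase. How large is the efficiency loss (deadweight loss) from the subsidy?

Deadweight loss = £1404

Pre-subsidy: 71.5 - (1/6)x = 656/13 + (2/13)x gives x* = 65.64 and P* = 60.56.
With the rebate, buyers effectively pay Pb = Ps − 30, where Ps is the price sellers receive.
On the curves, Pb = 71.5 - (1/6)x and Ps = 656/13 + (2/13)x; the wedge Ps − Pb = 30 gives 656/13 + (2/13)x − (71.5 - (1/6)x) = 30, so x' = 159.24.
Then Pb = 71.5 − (1/6)·159.24 = 44.96 and Ps = 656/13 + (2/13)·159.24 = 74.96.
The subsidy expands output by 159.24 − 65.64 = 93.6 past the efficient level; on those units the gap between marginal cost and willingness to pay runs from 0 up to 30.
DWL = ½ × 30 × 93.6 = 1404.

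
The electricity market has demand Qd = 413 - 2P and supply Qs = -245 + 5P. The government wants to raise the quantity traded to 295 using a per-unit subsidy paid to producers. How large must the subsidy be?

At Q = 295, invert demand for the buyer price: Pb = (413 − 295)/2 = 59; invert supply for the seller price: Ps = (295 − (-245))/5 = 108.
The subsidy must fill the gap: s = Ps − Pb = 108 − 59 = 49.

Required subsidy s = 49 per unit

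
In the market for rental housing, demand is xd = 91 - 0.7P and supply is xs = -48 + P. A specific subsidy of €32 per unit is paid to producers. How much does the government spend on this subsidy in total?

Government cost = 25536/17

Pre-subsidy: 91 - 0.7P = -48 + P gives P* = 1390/17, x* = 574/17.
With the subsidy, sellers receive Ps = Pb + 32 for each unit, where Pb is the price buyers pay.
Supply in terms of Pb becomes xs = -48 + 1(Pb + 32) = -16 + Pb. Setting this equal to demand: 91 - 0.7Pb = -16 + Pb, so Pb = 1070/17.
Sellers receive Ps = 1070/17 + 32 = 1614/17; x' = 91 − 0.7·(1070/17) = 798/17.
Government outlay = subsidy × quantity = 32 × 798/17 = 25536/17.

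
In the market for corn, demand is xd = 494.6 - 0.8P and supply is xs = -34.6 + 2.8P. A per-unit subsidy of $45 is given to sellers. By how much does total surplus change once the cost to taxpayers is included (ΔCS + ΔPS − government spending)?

Pre-subsidy: 494.6 - 0.8P = -34.6 + 2.8P gives P* = 147, x* = 377.
With the subsidy, sellers receive Ps = Pb + 45 for each unit, where Pb is the price buyers pay.
Supply in terms of Pb becomes xs = -34.6 + 2.8(Pb + 45) = 91.4 + 2.8Pb. Setting this equal to demand: 494.6 - 0.8Pb = 91.4 + 2.8Pb, so Pb = 112.
Sellers receive Ps = 112 + 45 = 157; x' = 494.6 − 0.8·112 = 405.
ΔCS = ½(377 + 405)(147 − 112) = 13685; ΔPS = ½(377 + 405)(157 − 147) = 3910.
Government spending = 45 × 405 = 18225.
Net change = 13685 + 3910 − 18225 = -630. The loss equals the DWL triangle ½·45·28.

Net change in total surplus = -$630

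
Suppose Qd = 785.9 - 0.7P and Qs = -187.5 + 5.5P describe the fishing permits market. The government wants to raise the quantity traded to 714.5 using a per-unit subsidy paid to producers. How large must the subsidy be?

Required subsidy s = 62 per unit

At Q = 714.5, invert demand for the buyer price: Pb = (785.9 − 714.5)/0.7 = 102; invert supply for the seller price: Ps = (714.5 − (-187.5))/5.5 = 164.
The subsidy must fill the gap: s = Ps − Pb = 164 − 102 = 62.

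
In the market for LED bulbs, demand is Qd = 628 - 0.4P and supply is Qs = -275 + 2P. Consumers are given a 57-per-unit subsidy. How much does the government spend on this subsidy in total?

Pre-subsidy: 628 - 0.4P = -275 + 2P gives P* = 376.25, Q* = 477.5.
With the rebate, buyers effectively pay Pb = Ps − 57, where Ps is the price sellers receive.
Demand in terms of Ps becomes Qd = 628 − 0.4(Ps − 57) = 650.8 - 0.4Ps. Setting this equal to supply: 650.8 - 0.4Ps = -275 + 2Ps, so Ps = 385.75.
Buyers pay Pb = 385.75 − 57 = 328.75; Q' = -275 + 2·385.75 = 496.5.
Government outlay = subsidy × quantity = 57 × 496.5 = 28300.5.

Government cost = 28300.5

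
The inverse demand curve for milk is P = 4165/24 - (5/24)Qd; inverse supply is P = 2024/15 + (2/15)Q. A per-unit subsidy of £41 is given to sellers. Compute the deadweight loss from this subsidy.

Deadweight loss = £2460

Pre-subsidy: 4165/24 - (5/24)Q = 2024/15 + (2/15)Q gives Q* = 113 and P* = 150.
With the subsidy, sellers receive Ps = Pb + 41 for each unit, where Pb is the price buyers pay.
On the curves, Pb = 4165/24 - (5/24)Q and Ps = 2024/15 + (2/15)Q; the wedge Ps − Pb = 41 gives 2024/15 + (2/15)Q − (4165/24 - (5/24)Q) = 41, so Q' = 233.
Then Pb = 4165/24 − (5/24)·233 = 125 and Ps = 2024/15 + (2/15)·233 = 166.
The subsidy expands output by 233 − 113 = 120 past the efficient level; on those units the gap between marginal cost and willingness to pay runs from 0 up to 41.
DWL = ½ × 41 × 120 = 2460.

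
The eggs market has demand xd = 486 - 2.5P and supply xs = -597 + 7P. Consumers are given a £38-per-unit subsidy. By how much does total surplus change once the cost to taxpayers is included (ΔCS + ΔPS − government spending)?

Pre-subsidy: 486 - 2.5P = -597 + 7P gives P* = 114, x* = 201.
With the rebate, buyers effectively pay Pb = Ps − 38, where Ps is the price sellers receive.
Demand in terms of Ps becomes xd = 486 − 2.5(Ps − 38) = 581 - 2.5Ps. Setting this equal to supply: 581 - 2.5Ps = -597 + 7Ps, so Ps = 124.
Buyers pay Pb = 124 − 38 = 86; x' = -597 + 7·124 = 271.
ΔCS = ½(201 + 271)(114 − 86) = 6608; ΔPS = ½(201 + 271)(124 − 114) = 2360.
Government spending = 38 × 271 = 10298.
Net change = 6608 + 2360 − 10298 = -1330. The loss equals the DWL triangle ½·38·70.

Net change in total surplus = -£1330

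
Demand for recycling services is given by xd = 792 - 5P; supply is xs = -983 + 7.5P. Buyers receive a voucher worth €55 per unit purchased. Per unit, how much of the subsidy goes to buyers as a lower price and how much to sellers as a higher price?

Pre-subsidy: 792 - 5P = -983 + 7.5P gives P* = 142, x* = 82.
With the rebate, buyers effectively pay Pb = Ps − 55, where Ps is the price sellers receive.
Demand in terms of Ps becomes xd = 792 − 5(Ps − 55) = 1067 - 5Ps. Setting this equal to supply: 1067 - 5Ps = -983 + 7.5Ps, so Ps = 164.
Buyers pay Pb = 164 − 55 = 109; x' = -983 + 7.5·164 = 247.
Buyers' price falls by P* − Pb = 142 − 109 = 33; sellers' price rises by Ps − P* = 164 − 142 = 22.

Buyers gain €33 per unit; sellers gain €22 per unit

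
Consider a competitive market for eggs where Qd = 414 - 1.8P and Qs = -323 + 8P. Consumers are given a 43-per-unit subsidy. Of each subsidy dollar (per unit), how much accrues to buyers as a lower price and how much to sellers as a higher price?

Pre-subsidy: 414 - 1.8P = -323 + 8P gives P* = 3685/49, Q* = 13653/49.
With the rebate, buyers effectively pay Pb = Ps − 43, where Ps is the price sellers receive.
Demand in terms of Ps becomes Qd = 414 − 1.8(Ps − 43) = 491.4 - 1.8Ps. Setting this equal to supply: 491.4 - 1.8Ps = -323 + 8Ps, so Ps = 4072/49.
Buyers pay Pb = 4072/49 − 43 = 1965/49; Q' = -323 + 8·(4072/49) = 16749/49.
Buyers' price falls by P* − Pb = 3685/49 − 1965/49 = 1720/49; sellers' price rises by Ps − P* = 4072/49 − 3685/49 = 387/49.

Buyers gain 1720/49 per unit; sellers gain 387/49 per unit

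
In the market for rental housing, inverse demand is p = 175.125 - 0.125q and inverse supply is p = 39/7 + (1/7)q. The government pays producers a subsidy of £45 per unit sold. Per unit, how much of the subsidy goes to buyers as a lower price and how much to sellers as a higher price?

Pre-subsidy: 175.125 - 0.125q = 39/7 + (1/7)q gives q* = 633 and p* = 96.
With the subsidy, sellers receive ps = pb + 45 for each unit, where pb is the price buyers pay.
On the curves, pb = 175.125 - 0.125q and ps = 39/7 + (1/7)q; the wedge ps − pb = 45 gives 39/7 + (1/7)q − (175.125 - 0.125q) = 45, so q' = 801.
Then pb = 175.125 − 0.125·801 = 75 and ps = 39/7 + (1/7)·801 = 120.
Buyers' price falls by p* − pb = 96 − 75 = 21; sellers' price rises by ps − p* = 120 − 96 = 24.

Buyers gain £21 per unit; sellers gain £24 per unit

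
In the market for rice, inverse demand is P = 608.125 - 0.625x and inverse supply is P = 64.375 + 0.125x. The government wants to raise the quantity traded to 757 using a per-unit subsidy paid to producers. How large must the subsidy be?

At x = 757, from the demand curve buyers pay Pb = 608.125 − 0.625·757 = 135; from the supply curve sellers need Ps = 64.375 + 0.125·757 = 159.
The subsidy must fill the gap: s = Ps − Pb = 159 − 135 = 24.

Required subsidy s = 24 per unit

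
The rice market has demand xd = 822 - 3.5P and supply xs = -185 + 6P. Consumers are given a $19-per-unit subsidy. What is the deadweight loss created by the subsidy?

Deadweight loss = $399

Pre-subsidy: 822 - 3.5P = -185 + 6P gives P* = 106, x* = 451.
With the rebate, buyers effectively pay Pb = Ps − 19, where Ps is the price sellers receive.
Demand in terms of Ps becomes xd = 822 − 3.5(Ps − 19) = 888.5 - 3.5Ps. Setting this equal to supply: 888.5 - 3.5Ps = -185 + 6Ps, so Ps = 113.
Buyers pay Pb = 113 − 19 = 94; x' = -185 + 6·113 = 493.
The subsidy expands output by 493 − 451 = 42 past the efficient level; on those units the gap between marginal cost and willingness to pay runs from 0 up to 19.
DWL = ½ × 19 × 42 = 399.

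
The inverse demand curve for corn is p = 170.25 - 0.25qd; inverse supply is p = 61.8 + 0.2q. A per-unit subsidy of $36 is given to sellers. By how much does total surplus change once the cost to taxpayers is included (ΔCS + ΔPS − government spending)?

Net change in total surplus = -$1440

Pre-subsidy: 170.25 - 0.25q = 61.8 + 0.2q gives q* = 241 and p* = 110.
With the subsidy, sellers receive ps = pb + 36 for each unit, where pb is the price buyers pay.
On the curves, pb = 170.25 - 0.25q and ps = 61.8 + 0.2q; the wedge ps − pb = 36 gives 61.8 + 0.2q − (170.25 - 0.25q) = 36, so q' = 321.
Then pb = 170.25 − 0.25·321 = 90 and ps = 61.8 + 0.2·321 = 126.
ΔCS = ½(241 + 321)(110 − 90) = 5620; ΔPS = ½(241 + 321)(126 − 110) = 4496.
Government spending = 36 × 321 = 11556.
Net change = 5620 + 4496 − 11556 = -1440. The loss equals the DWL triangle ½·36·80.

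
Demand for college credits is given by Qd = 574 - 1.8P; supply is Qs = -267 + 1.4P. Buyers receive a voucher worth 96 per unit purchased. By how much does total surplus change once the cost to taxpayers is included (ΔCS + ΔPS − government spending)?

Pre-subsidy: 574 - 1.8P = -267 + 1.4P gives P* = 262.8125, Q* = 100.9375.
With the rebate, buyers effectively pay Pb = Ps − 96, where Ps is the price sellers receive.
Demand in terms of Ps becomes Qd = 574 − 1.8(Ps − 96) = 746.8 - 1.8Ps. Setting this equal to supply: 746.8 - 1.8Ps = -267 + 1.4Ps, so Ps = 316.8125.
Buyers pay Pb = 316.8125 − 96 = 220.8125; Q' = -267 + 1.4·316.8125 = 176.5375.
ΔCS = ½(100.9375 + 176.5375)(262.8125 − 220.8125) = 5826.975; ΔPS = ½(100.9375 + 176.5375)(316.8125 − 262.8125) = 7491.825.
Government spending = 96 × 176.5375 = 16947.6.
Net change = 5826.975 + 7491.825 − 16947.6 = -3628.8. The loss equals the DWL triangle ½·96·75.6.

Net change in total surplus = -3628.8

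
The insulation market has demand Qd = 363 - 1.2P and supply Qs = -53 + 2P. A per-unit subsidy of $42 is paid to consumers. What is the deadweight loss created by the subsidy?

Pre-subsidy: 363 - 1.2P = -53 + 2P gives P* = 130, Q* = 207.
With the rebate, buyers effectively pay Pb = Ps − 42, where Ps is the price sellers receive.
Demand in terms of Ps becomes Qd = 363 − 1.2(Ps − 42) = 413.4 - 1.2Ps. Setting this equal to supply: 413.4 - 1.2Ps = -53 + 2Ps, so Ps = 145.75.
Buyers pay Pb = 145.75 − 42 = 103.75; Q' = -53 + 2·145.75 = 238.5.
The subsidy expands output by 238.5 − 207 = 31.5 past the efficient level; on those units the gap between marginal cost and willingness to pay runs from 0 up to 42.
DWL = ½ × 42 × 31.5 = 661.5.

Deadweight loss = $661.5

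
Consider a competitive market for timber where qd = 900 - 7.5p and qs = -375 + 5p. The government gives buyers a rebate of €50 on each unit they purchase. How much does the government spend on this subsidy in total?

Government cost = €14250

Pre-subsidy: 900 - 7.5p = -375 + 5p gives p* = 102, q* = 135.
With the rebate, buyers effectively pay pb = ps − 50, where ps is the price sellers receive.
Demand in terms of ps becomes qd = 900 − 7.5(ps − 50) = 1275 - 7.5ps. Setting this equal to supply: 1275 - 7.5ps = -375 + 5ps, so ps = 132.
Buyers pay pb = 132 − 50 = 82; q' = -375 + 5·132 = 285.
Government outlay = subsidy × quantity = 50 × 285 = 14250.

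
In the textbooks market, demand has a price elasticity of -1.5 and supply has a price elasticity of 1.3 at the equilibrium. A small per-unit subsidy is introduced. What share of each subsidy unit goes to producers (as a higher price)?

Producer share = 15/28

For a small subsidy around the equilibrium, the benefit split depends on the relative slopes, which at a point are proportional to the elasticities.
Buyer share = εs/(εs + |εd|) = 1.3/(1.3 + 1.5) = 13/28; seller share = |εd|/(εs + |εd|) = 15/28.
So producers capture 15/28 of the subsidy.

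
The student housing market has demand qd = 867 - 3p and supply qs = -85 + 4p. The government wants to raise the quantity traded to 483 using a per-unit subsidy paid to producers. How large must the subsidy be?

Required subsidy s = 14 per unit

At q = 483, invert demand for the buyer price: pb = (867 − 483)/3 = 128; invert supply for the seller price: ps = (483 − (-85))/4 = 142.
The subsidy must fill the gap: s = ps − pb = 142 − 128 = 14.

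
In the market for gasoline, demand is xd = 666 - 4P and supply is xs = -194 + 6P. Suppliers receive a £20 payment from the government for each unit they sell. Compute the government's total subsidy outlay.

Pre-subsidy: 666 - 4P = -194 + 6P gives P* = 86, x* = 322.
With the subsidy, sellers receive Ps = Pb + 20 for each unit, where Pb is the price buyers pay.
Supply in terms of Pb becomes xs = -194 + 6(Pb + 20) = -74 + 6Pb. Setting this equal to demand: 666 - 4Pb = -74 + 6Pb, so Pb = 74.
Sellers receive Ps = 74 + 20 = 94; x' = 666 − 4·74 = 370.
Government outlay = subsidy × quantity = 20 × 370 = 7400.

Government cost = £7400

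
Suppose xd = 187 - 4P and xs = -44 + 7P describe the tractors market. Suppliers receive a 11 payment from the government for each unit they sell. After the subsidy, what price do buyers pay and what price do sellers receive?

Pre-subsidy: 187 - 4P = -44 + 7P gives P* = 21, x* = 103.
With the subsidy, sellers receive Ps = Pb + 11 for each unit, where Pb is the price buyers pay.
Supply in terms of Pb becomes xs = -44 + 7(Pb + 11) = 33 + 7Pb. Setting this equal to demand: 187 - 4Pb = 33 + 7Pb, so Pb = 14.
Sellers receive Ps = 14 + 11 = 25; x' = 187 − 4·14 = 131.

Buyers pay 14; sellers receive 25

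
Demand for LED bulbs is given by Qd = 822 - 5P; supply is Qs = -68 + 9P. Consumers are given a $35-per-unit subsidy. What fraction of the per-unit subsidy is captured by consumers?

Pre-subsidy: 822 - 5P = -68 + 9P gives P* = 445/7, Q* = 3529/7.
With the rebate, buyers effectively pay Pb = Ps − 35, where Ps is the price sellers receive.
Demand in terms of Ps becomes Qd = 822 − 5(Ps − 35) = 997 - 5Ps. Setting this equal to supply: 997 - 5Ps = -68 + 9Ps, so Ps = 1065/14.
Buyers pay Pb = 1065/14 − 35 = 575/14; Q' = -68 + 9·(1065/14) = 8633/14.
Buyers' price falls by P* − Pb = 445/7 − 575/14 = 22.5; sellers' price rises by Ps − P* = 1065/14 − 445/7 = 12.5.
So consumers capture 22.5/35 = 9/14 of each unit of subsidy.

Consumer share = 9/14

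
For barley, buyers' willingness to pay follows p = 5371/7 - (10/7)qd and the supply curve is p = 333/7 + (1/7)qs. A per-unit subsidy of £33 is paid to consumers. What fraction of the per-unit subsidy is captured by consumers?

Pre-subsidy: 5371/7 - (10/7)q = 333/7 + (1/7)q gives q* = 458 and p* = 113.
With the rebate, buyers effectively pay pb = ps − 33, where ps is the price sellers receive.
On the curves, pb = 5371/7 - (10/7)q and ps = 333/7 + (1/7)q; the wedge ps − pb = 33 gives 333/7 + (1/7)q − (5371/7 - (10/7)q) = 33, so q' = 479.
Then pb = 5371/7 − (10/7)·479 = 83 and ps = 333/7 + (1/7)·479 = 116.
Buyers' price falls by p* − pb = 113 − 83 = 30; sellers' price rises by ps − p* = 116 − 113 = 3.
So consumers capture 30/33 = 10/11 of each unit of subsidy.

Consumer share = 10/11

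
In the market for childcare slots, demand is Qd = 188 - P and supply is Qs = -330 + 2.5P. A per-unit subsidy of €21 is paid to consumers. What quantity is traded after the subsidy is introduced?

Q' = 55

Pre-subsidy: 188 - P = -330 + 2.5P gives P* = 148, Q* = 40.
With the rebate, buyers effectively pay Pb = Ps − 21, where Ps is the price sellers receive.
Demand in terms of Ps becomes Qd = 188 − 1(Ps − 21) = 209 - Ps. Setting this equal to supply: 209 - Ps = -330 + 2.5Ps, so Ps = 154.
Buyers pay Pb = 154 − 21 = 133; Q' = -330 + 2.5·154 = 55.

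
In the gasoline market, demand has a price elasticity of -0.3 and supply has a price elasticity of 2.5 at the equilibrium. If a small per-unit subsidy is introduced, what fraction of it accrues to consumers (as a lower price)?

For a small subsidy around the equilibrium, the benefit split depends on the relative slopes, which at a point are proportional to the elasticities.
Buyer share = εs/(εs + |εd|) = 2.5/(2.5 + 0.3) = 25/28; seller share = |εd|/(εs + |εd|) = 3/28.

Consumer share = 25/28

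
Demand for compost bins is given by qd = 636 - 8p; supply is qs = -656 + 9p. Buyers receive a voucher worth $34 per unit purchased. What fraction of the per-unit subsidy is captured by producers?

Producer share = 8/17

Pre-subsidy: 636 - 8p = -656 + 9p gives p* = 76, q* = 28.
With the rebate, buyers effectively pay pb = ps − 34, where ps is the price sellers receive.
Demand in terms of ps becomes qd = 636 − 8(ps − 34) = 908 - 8ps. Setting this equal to supply: 908 - 8ps = -656 + 9ps, so ps = 92.
Buyers pay pb = 92 − 34 = 58; q' = -656 + 9·92 = 172.
Buyers' price falls by p* − pb = 76 − 58 = 18; sellers' price rises by ps − p* = 92 − 76 = 16.
So producers capture 16/34 = 8/17 of each unit of subsidy.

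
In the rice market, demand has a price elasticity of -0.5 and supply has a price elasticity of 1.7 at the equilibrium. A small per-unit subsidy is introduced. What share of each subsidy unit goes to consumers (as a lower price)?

Consumer share = 17/22

For a small subsidy around the equilibrium, the benefit split depends on the relative slopes, which at a point are proportional to the elasticities.
Buyer share = εs/(εs + |εd|) = 1.7/(1.7 + 0.5) = 17/22; seller share = |εd|/(εs + |εd|) = 5/22.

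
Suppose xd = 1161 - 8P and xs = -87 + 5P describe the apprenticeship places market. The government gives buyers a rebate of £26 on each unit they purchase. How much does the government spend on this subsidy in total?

Pre-subsidy: 1161 - 8P = -87 + 5P gives P* = 96, x* = 393.
With the rebate, buyers effectively pay Pb = Ps − 26, where Ps is the price sellers receive.
Demand in terms of Ps becomes xd = 1161 − 8(Ps − 26) = 1369 - 8Ps. Setting this equal to supply: 1369 - 8Ps = -87 + 5Ps, so Ps = 112.
Buyers pay Pb = 112 − 26 = 86; x' = -87 + 5·112 = 473.
Government outlay = subsidy × quantity = 26 × 473 = 12298.

Government cost = £12298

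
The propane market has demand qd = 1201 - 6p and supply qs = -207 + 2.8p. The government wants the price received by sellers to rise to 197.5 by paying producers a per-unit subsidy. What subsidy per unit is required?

At a seller price of 197.5, quantity supplied is -207 + 2.8·197.5 = 346.
Buyers absorb 346 only when they pay pb with 1201 − 6·pb = 346, i.e. pb = 142.5.
s = ps − pb = 197.5 − 142.5 = 55.

Required subsidy s = 55 per unit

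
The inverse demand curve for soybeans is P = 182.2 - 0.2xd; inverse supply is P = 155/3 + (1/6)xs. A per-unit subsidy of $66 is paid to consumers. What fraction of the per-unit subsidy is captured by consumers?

Consumer share = 6/11

Pre-subsidy: 182.2 - 0.2x = 155/3 + (1/6)x gives x* = 356 and P* = 111.
With the rebate, buyers effectively pay Pb = Ps − 66, where Ps is the price sellers receive.
On the curves, Pb = 182.2 - 0.2x and Ps = 155/3 + (1/6)x; the wedge Ps − Pb = 66 gives 155/3 + (1/6)x − (182.2 - 0.2x) = 66, so x' = 536.
Then Pb = 182.2 − 0.2·536 = 75 and Ps = 155/3 + (1/6)·536 = 141.
Buyers' price falls by P* − Pb = 111 − 75 = 36; sellers' price rises by Ps − P* = 141 − 111 = 30.
So consumers capture 36/66 = 6/11 of each unit of subsidy.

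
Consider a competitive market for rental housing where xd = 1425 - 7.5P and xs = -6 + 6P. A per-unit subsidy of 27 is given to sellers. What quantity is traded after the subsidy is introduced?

Pre-subsidy: 1425 - 7.5P = -6 + 6P gives P* = 106, x* = 630.
With the subsidy, sellers receive Ps = Pb + 27 for each unit, where Pb is the price buyers pay.
Supply in terms of Pb becomes xs = -6 + 6(Pb + 27) = 156 + 6Pb. Setting this equal to demand: 1425 - 7.5Pb = 156 + 6Pb, so Pb = 94.
Sellers receive Ps = 94 + 27 = 121; x' = 1425 − 7.5·94 = 720.

x' = 720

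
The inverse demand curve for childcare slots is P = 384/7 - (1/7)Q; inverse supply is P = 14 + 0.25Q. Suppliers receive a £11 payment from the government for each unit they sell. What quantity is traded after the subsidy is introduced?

Q' = 132

Pre-subsidy: 384/7 - (1/7)Q = 14 + 0.25Q gives Q* = 104 and P* = 40.
With the subsidy, sellers receive Ps = Pb + 11 for each unit, where Pb is the price buyers pay.
On the curves, Pb = 384/7 - (1/7)Q and Ps = 14 + 0.25Q; the wedge Ps − Pb = 11 gives 14 + 0.25Q − (384/7 - (1/7)Q) = 11, so Q' = 132.
Then Pb = 384/7 − (1/7)·132 = 36 and Ps = 14 + 0.25·132 = 47.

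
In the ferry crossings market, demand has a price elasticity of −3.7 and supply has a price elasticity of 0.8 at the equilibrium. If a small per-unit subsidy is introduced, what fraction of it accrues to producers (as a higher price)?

For a small subsidy around the equilibrium, the benefit split depends on the relative slopes, which at a point are proportional to the elasticities.
Buyer share = εs/(εs + |εd|) = 0.8/(0.8 + 3.7) = 8/45; seller share = |εd|/(εs + |εd|) = 37/45.
So producers capture 37/45 of the subsidy.

Producer share = 37/45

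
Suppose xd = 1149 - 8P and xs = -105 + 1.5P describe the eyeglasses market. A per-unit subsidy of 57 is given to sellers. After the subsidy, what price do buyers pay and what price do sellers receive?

Pre-subsidy: 1149 - 8P = -105 + 1.5P gives P* = 132, x* = 93.
With the subsidy, sellers receive Ps = Pb + 57 for each unit, where Pb is the price buyers pay.
Supply in terms of Pb becomes xs = -105 + 1.5(Pb + 57) = -19.5 + 1.5Pb. Setting this equal to demand: 1149 - 8Pb = -19.5 + 1.5Pb, so Pb = 123.
Sellers receive Ps = 123 + 57 = 180; x' = 1149 − 8·123 = 165.

Buyers pay 123; sellers receive 180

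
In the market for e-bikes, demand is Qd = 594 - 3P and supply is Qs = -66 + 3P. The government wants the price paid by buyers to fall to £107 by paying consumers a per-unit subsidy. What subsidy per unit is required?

Required subsidy s = £6 per unit

At a buyer price of 107, quantity demanded is 594 − 3·107 = 273.
Sellers supply 273 only when they receive Ps with -66 + 3·Ps = 273, i.e. Ps = 113.
s = Ps − Pb = 113 − 107 = 6.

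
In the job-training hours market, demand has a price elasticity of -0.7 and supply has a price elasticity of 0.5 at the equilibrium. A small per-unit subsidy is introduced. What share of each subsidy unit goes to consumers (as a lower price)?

Consumer share = 5/12

For a small subsidy around the equilibrium, the benefit split depends on the relative slopes, which at a point are proportional to the elasticities.
Buyer share = εs/(εs + |εd|) = 0.5/(0.5 + 0.7) = 5/12; seller share = |εd|/(εs + |εd|) = 7/12.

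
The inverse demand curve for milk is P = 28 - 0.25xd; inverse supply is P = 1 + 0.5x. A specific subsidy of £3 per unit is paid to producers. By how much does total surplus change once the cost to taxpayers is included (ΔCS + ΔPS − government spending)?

Net change in total surplus = -£6

Pre-subsidy: 28 - 0.25x = 1 + 0.5x gives x* = 36 and P* = 19.
With the subsidy, sellers receive Ps = Pb + 3 for each unit, where Pb is the price buyers pay.
On the curves, Pb = 28 - 0.25x and Ps = 1 + 0.5x; the wedge Ps − Pb = 3 gives 1 + 0.5x − (28 - 0.25x) = 3, so x' = 40.
Then Pb = 28 − 0.25·40 = 18 and Ps = 1 + 0.5·40 = 21.
ΔCS = ½(36 + 40)(19 − 18) = 38; ΔPS = ½(36 + 40)(21 − 19) = 76.
Government spending = 3 × 40 = 120.
Net change = 38 + 76 − 120 = -6. The loss equals the DWL triangle ½·3·4.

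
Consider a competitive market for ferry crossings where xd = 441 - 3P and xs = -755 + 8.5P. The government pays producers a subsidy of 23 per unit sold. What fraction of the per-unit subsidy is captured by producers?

Pre-subsidy: 441 - 3P = -755 + 8.5P gives P* = 104, x* = 129.
With the subsidy, sellers receive Ps = Pb + 23 for each unit, where Pb is the price buyers pay.
Supply in terms of Pb becomes xs = -755 + 8.5(Pb + 23) = -559.5 + 8.5Pb. Setting this equal to demand: 441 - 3Pb = -559.5 + 8.5Pb, so Pb = 87.
Sellers receive Ps = 87 + 23 = 110; x' = 441 − 3·87 = 180.
Buyers' price falls by P* − Pb = 104 − 87 = 17; sellers' price rises by Ps − P* = 110 − 104 = 6.
So producers capture 6/23 = 6/23 of each unit of subsidy.

Producer share = 6/23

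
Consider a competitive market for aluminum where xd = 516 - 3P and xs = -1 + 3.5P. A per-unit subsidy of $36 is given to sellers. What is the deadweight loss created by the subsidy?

Pre-subsidy: 516 - 3P = -1 + 3.5P gives P* = 1034/13, x* = 3606/13.
With the subsidy, sellers receive Ps = Pb + 36 for each unit, where Pb is the price buyers pay.
Supply in terms of Pb becomes xs = -1 + 3.5(Pb + 36) = 125 + 3.5Pb. Setting this equal to demand: 516 - 3Pb = 125 + 3.5Pb, so Pb = 782/13.
Sellers receive Ps = 782/13 + 36 = 1250/13; x' = 516 − 3·(782/13) = 4362/13.
The subsidy expands output by 4362/13 − 3606/13 = 756/13 past the efficient level; on those units the gap between marginal cost and willingness to pay runs from 0 up to 36.
DWL = ½ × 36 × 756/13 = 13608/13.

Deadweight loss = 13608/13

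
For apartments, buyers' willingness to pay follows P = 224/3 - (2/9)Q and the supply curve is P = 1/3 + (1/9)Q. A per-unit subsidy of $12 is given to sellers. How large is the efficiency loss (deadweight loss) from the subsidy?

Pre-subsidy: 224/3 - (2/9)Q = 1/3 + (1/9)Q gives Q* = 223 and P* = 226/9.
With the subsidy, sellers receive Ps = Pb + 12 for each unit, where Pb is the price buyers pay.
On the curves, Pb = 224/3 - (2/9)Q and Ps = 1/3 + (1/9)Q; the wedge Ps − Pb = 12 gives 1/3 + (1/9)Q − (224/3 - (2/9)Q) = 12, so Q' = 259.
Then Pb = 224/3 − (2/9)·259 = 154/9 and Ps = 1/3 + (1/9)·259 = 262/9.
The subsidy expands output by 259 − 223 = 36 past the efficient level; on those units the gap between marginal cost and willingness to pay runs from 0 up to 12.
DWL = ½ × 12 × 36 = 216.

Deadweight loss = $216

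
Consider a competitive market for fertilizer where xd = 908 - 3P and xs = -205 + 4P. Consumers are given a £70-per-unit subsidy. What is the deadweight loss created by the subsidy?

Pre-subsidy: 908 - 3P = -205 + 4P gives P* = 159, x* = 431.
With the rebate, buyers effectively pay Pb = Ps − 70, where Ps is the price sellers receive.
Demand in terms of Ps becomes xd = 908 − 3(Ps − 70) = 1118 - 3Ps. Setting this equal to supply: 1118 - 3Ps = -205 + 4Ps, so Ps = 189.
Buyers pay Pb = 189 − 70 = 119; x' = -205 + 4·189 = 551.
The subsidy expands output by 551 − 431 = 120 past the efficient level; on those units the gap between marginal cost and willingness to pay runs from 0 up to 70.
DWL = ½ × 70 × 120 = 4200.

Deadweight loss = £4200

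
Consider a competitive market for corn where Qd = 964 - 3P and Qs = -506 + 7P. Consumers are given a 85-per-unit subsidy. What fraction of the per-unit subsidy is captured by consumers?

Consumer share = 0.7

Pre-subsidy: 964 - 3P = -506 + 7P gives P* = 147, Q* = 523.
With the rebate, buyers effectively pay Pb = Ps − 85, where Ps is the price sellers receive.
Demand in terms of Ps becomes Qd = 964 − 3(Ps − 85) = 1219 - 3Ps. Setting this equal to supply: 1219 - 3Ps = -506 + 7Ps, so Ps = 172.5.
Buyers pay Pb = 172.5 − 85 = 87.5; Q' = -506 + 7·172.5 = 701.5.
Buyers' price falls by P* − Pb = 147 − 87.5 = 59.5; sellers' price rises by Ps − P* = 172.5 − 147 = 25.5.
So consumers capture 59.5/85 = 0.7 of each unit of subsidy.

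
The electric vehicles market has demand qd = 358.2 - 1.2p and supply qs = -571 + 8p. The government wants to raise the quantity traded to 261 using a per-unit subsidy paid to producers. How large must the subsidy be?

At q = 261, invert demand for the buyer price: pb = (358.2 − 261)/1.2 = 81; invert supply for the seller price: ps = (261 − (-571))/8 = 104.
The subsidy must fill the gap: s = ps − pb = 104 − 81 = 23.

Required subsidy s = 23 per unit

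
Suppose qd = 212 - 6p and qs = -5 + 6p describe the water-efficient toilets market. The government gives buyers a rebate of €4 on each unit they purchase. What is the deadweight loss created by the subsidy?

Deadweight loss = €24

Pre-subsidy: 212 - 6p = -5 + 6p gives p* = 217/12, q* = 103.5.
With the rebate, buyers effectively pay pb = ps − 4, where ps is the price sellers receive.
Demand in terms of ps becomes qd = 212 − 6(ps − 4) = 236 - 6ps. Setting this equal to supply: 236 - 6ps = -5 + 6ps, so ps = 241/12.
Buyers pay pb = 241/12 − 4 = 193/12; q' = -5 + 6·(241/12) = 115.5.
The subsidy expands output by 115.5 − 103.5 = 12 past the efficient level; on those units the gap between marginal cost and willingness to pay runs from 0 up to 4.
DWL = ½ × 4 × 12 = 24.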